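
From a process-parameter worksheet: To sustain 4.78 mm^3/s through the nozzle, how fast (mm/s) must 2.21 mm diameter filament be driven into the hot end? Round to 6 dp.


A = pi*(2.21/2)^2 = 3.835963
v = 4.78 / 3.835963 = 1.246102 mm/s


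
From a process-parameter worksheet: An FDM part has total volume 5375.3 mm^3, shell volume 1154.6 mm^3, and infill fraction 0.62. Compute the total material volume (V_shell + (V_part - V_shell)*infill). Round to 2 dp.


V_infill = (5375.3 - 1154.6) * 0.62 = 2616.83
V_total = 1154.6 + 2616.83 = 3771.43 mm^3


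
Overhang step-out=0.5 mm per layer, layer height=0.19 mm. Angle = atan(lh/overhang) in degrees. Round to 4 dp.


angle = atan(0.19/0.5) = 20.8068 degrees


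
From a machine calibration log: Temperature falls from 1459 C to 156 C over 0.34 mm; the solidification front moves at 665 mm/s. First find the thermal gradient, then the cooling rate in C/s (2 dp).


G = (1459-156)/0.34 = 3832.35294118 C/mm
CR = 3832.35294118 * 665 = 2548514.71 C/s


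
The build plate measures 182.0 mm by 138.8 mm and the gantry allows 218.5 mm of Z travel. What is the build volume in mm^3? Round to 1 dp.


V = 182.0 * 138.8 * 218.5 = 5519659.6 mm^3


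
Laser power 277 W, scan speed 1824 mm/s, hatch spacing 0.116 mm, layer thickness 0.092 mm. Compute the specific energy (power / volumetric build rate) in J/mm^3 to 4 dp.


Build rate = 1824 * 0.116 * 0.092 = 19.465728 mm^3/s
SE = 277 / 19.465728 = 14.2301 J/mm^3


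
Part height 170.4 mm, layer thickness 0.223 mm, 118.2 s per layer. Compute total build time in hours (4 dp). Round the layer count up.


Layers = ceil(170.4/0.223) = 765
t = 765 * 118.2 / 3600 = 25.1175 hrs


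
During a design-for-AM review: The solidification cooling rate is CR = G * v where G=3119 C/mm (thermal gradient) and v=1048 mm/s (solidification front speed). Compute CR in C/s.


CR = 3119 * 1048 = 3268712 C/s


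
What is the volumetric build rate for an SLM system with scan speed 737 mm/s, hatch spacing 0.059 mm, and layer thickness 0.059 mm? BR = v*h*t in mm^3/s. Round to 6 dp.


Rate = 737 * 0.059 * 0.059 = 2.565497 mm^3/s


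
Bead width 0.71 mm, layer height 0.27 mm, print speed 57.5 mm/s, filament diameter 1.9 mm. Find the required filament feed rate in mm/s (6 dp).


Q = 0.71 * 0.27 * 57.5 = 11.02275 mm^3/s
A_fil = pi*(1.9/2)^2 = 2.83528737 mm^2
v_feed = 11.02275 / 2.83528737 = 3.887701 mm/s


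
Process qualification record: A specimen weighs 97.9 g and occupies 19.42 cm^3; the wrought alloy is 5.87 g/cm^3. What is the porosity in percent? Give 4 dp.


rho_part = 97.9 / 19.42 = 5.04119464 g/cm^3
Porosity = (1 - 5.04119464/5.87)*100 = 14.1193 %


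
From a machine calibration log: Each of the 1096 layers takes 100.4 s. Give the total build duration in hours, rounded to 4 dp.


t = 1096 * 100.4 / 3600 = 30.5662 hrs


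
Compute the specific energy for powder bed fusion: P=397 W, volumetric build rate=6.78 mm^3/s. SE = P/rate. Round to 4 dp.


SE = 397 / 6.78 = 58.5546 J/mm^3


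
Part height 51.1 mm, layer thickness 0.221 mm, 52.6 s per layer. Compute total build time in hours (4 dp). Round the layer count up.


Layers = ceil(51.1/0.221) = 232
t = 232 * 52.6 / 3600 = 3.3898 hrs


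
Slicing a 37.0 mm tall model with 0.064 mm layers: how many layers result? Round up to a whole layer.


Layers = ceil(37.0/0.064) = 579


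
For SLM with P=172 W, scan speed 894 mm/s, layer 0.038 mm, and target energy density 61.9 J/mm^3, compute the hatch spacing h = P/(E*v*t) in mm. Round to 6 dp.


h = 172 / (61.9*894*0.038) = 0.081793 mm


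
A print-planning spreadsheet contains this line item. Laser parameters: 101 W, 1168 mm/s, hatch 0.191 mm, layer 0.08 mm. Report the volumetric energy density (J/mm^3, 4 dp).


E = 101 / (1168*0.191*0.08) = 5.6592 J/mm^3


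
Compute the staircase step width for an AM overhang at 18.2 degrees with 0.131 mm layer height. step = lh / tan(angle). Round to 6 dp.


step = 0.131 / tan(18.2) = 0.398439 mm


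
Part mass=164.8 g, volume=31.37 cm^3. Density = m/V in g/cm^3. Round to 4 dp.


rho = 164.8 / 31.37 = 5.2534 g/cm^3


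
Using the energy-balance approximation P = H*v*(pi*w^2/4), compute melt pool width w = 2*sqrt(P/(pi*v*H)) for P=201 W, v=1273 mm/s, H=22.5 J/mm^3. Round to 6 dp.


w = 2*sqrt(201/(pi*1273*22.5)) = 0.094525 mm


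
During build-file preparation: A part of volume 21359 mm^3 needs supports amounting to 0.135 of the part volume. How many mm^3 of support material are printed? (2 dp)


V_support = 21359 * 0.135 = 2883.47 mm^3


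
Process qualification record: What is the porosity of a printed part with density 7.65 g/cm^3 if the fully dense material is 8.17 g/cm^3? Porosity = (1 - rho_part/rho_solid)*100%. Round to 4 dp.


Porosity = (1-7.65/8.17)*100 = 6.3647 %


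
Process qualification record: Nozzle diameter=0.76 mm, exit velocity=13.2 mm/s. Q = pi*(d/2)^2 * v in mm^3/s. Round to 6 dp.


A = pi*(0.76/2)^2 = 0.45364598 mm^2
Q = 0.45364598 * 13.2 = 5.988127 mm^3/s


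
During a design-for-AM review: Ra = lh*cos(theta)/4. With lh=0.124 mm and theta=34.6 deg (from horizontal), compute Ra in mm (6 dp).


Ra = 0.124 * cos(34.6) / 4 = 0.025517 mm


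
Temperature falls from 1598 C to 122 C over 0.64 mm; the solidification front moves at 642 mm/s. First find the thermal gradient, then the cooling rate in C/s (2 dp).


G = (1598-122)/0.64 = 2306.25 C/mm
CR = 2306.25 * 642 = 1480612.5 C/s


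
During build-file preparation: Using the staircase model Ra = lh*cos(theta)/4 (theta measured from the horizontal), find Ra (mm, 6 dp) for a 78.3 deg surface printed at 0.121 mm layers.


Ra = 0.121 * cos(78.3) / 4 = 0.006134 mm


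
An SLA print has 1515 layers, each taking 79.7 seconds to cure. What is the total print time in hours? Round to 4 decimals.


t = 1515 * 79.7 / 3600 = 33.5404 hrs


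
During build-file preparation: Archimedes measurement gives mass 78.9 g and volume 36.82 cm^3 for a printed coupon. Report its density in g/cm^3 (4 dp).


rho = 78.9 / 36.82 = 2.1429 g/cm^3


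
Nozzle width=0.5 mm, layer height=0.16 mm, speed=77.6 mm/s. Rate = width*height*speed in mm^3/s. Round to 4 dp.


Rate = 0.5 * 0.16 * 77.6 = 6.208 mm^3/s


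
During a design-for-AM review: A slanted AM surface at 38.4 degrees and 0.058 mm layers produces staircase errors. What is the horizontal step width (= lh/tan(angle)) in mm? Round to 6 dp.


step = 0.058 / tan(38.4) = 0.073178 mm


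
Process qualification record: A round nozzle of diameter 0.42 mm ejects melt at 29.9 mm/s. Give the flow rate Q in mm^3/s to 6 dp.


A = pi*(0.42/2)^2 = 0.13854424 mm^2
Q = 0.13854424 * 29.9 = 4.142473 mm^3/s


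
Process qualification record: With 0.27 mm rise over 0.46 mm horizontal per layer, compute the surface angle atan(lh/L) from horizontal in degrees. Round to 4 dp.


angle = atan(0.27/0.46) = 30.4111 degrees


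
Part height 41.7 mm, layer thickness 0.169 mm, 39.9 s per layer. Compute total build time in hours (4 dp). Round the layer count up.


Layers = ceil(41.7/0.169) = 247
t = 247 * 39.9 / 3600 = 2.7376 hrs


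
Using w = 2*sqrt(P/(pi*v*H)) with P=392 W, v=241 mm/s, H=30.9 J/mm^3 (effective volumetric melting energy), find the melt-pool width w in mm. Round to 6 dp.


w = 2*sqrt(392/(pi*241*30.9)) = 0.258887 mm


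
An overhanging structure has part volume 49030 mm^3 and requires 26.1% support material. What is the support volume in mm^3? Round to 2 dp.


V_support = 49030 * 0.261 = 12796.83 mm^3


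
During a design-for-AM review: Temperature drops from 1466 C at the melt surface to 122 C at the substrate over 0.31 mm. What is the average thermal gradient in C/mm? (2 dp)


G = (1466-122)/0.31 = 4335.48 C/mm


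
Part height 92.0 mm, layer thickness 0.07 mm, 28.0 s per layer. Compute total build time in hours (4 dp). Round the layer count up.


Layers = ceil(92.0/0.07) = 1315
t = 1315 * 28.0 / 3600 = 10.2278 hrs


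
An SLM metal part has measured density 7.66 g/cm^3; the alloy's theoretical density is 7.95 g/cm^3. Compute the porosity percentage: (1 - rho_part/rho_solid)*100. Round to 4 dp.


Porosity = (1-7.66/7.95)*100 = 3.6478 %


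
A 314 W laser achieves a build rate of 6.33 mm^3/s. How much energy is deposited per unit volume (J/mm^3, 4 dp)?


SE = 314 / 6.33 = 49.6051 J/mm^3


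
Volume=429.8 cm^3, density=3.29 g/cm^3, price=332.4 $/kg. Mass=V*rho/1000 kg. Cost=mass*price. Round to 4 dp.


Mass = 429.8*3.29/1000 = 1.414042 kg
Cost = 1.414042 * 332.4 = 470.0276 $


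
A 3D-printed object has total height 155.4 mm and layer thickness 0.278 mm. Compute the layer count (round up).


Layers = ceil(155.4/0.278) = 559


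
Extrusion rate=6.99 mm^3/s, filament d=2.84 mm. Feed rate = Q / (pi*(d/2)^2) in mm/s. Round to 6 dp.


A = pi*(2.84/2)^2 = 6.334707
v = 6.99 / 6.334707 = 1.103445 mm/s


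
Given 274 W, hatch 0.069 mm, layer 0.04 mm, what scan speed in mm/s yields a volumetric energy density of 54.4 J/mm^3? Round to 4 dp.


v = 274 / (54.4*0.069*0.04) = 1824.9147 mm/s


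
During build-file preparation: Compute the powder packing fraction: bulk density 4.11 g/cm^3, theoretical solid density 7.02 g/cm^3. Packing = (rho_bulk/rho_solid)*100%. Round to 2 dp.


Packing = (4.11/7.02)*100 = 58.55 %


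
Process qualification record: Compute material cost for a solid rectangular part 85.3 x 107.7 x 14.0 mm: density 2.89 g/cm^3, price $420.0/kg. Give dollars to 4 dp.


V = 85.3 * 107.7 * 14.0 = 128615.34 mm^3 = 128.61534 cm^3
Mass = 128.61534 * 2.89 / 1000 = 0.37169833 kg
Cost = 0.37169833 * 420.0 = 156.1133 $


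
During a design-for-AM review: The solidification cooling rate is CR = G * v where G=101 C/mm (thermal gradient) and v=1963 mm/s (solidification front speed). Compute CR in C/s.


CR = 101 * 1963 = 198263 C/s


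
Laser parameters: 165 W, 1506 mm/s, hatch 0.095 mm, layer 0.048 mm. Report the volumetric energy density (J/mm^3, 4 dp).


E = 165 / (1506*0.095*0.048) = 24.0267 J/mm^3


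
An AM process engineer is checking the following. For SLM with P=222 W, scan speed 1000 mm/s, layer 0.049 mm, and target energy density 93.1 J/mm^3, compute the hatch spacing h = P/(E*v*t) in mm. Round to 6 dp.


h = 222 / (93.1*1000*0.049) = 0.048664 mm


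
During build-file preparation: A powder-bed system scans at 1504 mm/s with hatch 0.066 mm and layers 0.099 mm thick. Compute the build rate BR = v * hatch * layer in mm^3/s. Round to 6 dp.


Rate = 1504 * 0.066 * 0.099 = 9.827136 mm^3/s


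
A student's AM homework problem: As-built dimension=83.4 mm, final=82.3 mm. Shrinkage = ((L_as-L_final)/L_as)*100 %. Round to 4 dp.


Shrinkage = ((83.4-82.3)/83.4)*100 = 1.3189 %


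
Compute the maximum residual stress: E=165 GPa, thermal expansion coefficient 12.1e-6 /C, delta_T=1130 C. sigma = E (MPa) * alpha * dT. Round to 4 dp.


sigma = 165*1000 * 12.1e-6 * 1130 = 2256.045 MPa


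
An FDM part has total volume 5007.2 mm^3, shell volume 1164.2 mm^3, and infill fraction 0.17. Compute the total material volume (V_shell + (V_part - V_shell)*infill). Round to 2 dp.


V_infill = (5007.2 - 1164.2) * 0.17 = 653.31
V_total = 1164.2 + 653.31 = 1817.51 mm^3


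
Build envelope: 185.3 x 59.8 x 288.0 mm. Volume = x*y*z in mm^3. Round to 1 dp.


V = 185.3 * 59.8 * 288.0 = 3191310.7 mm^3


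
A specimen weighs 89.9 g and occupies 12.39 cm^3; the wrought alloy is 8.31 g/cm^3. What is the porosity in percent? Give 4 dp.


rho_part = 89.9 / 12.39 = 7.25585149 g/cm^3
Porosity = (1 - 7.25585149/8.31)*100 = 12.6853 %


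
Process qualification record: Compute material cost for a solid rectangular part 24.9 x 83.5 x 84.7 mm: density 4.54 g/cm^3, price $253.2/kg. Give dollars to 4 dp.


V = 24.9 * 83.5 * 84.7 = 176104.005 mm^3 = 176.104005 cm^3
Mass = 176.104005 * 4.54 / 1000 = 0.79951218 kg
Cost = 0.79951218 * 253.2 = 202.4365 $


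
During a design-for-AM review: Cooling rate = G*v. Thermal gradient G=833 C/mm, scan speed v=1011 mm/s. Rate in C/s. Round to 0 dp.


CR = 833 * 1011 = 842163 C/s


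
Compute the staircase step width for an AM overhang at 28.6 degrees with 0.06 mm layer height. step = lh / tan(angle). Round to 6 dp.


step = 0.06 / tan(28.6) = 0.110048 mm


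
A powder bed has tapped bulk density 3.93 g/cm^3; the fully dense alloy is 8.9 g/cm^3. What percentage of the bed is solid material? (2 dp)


Packing = (3.93/8.9)*100 = 44.16 %


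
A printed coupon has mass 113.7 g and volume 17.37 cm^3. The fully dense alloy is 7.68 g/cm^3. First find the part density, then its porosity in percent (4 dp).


rho_part = 113.7 / 17.37 = 6.54576857 g/cm^3
Porosity = (1 - 6.54576857/7.68)*100 = 14.7686 %


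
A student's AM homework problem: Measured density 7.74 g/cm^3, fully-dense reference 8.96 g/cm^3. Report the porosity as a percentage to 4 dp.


Porosity = (1-7.74/8.96)*100 = 13.6161 %


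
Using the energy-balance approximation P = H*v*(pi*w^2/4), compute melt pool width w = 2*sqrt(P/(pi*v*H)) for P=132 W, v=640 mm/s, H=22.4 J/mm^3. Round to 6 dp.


w = 2*sqrt(132/(pi*640*22.4)) = 0.108275 mm


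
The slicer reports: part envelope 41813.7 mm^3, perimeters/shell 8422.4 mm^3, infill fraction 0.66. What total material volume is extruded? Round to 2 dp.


V_infill = (41813.7 - 8422.4) * 0.66 = 22038.26
V_total = 8422.4 + 22038.26 = 30460.66 mm^3


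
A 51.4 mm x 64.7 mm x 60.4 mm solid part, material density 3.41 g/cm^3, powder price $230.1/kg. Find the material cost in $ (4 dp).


V = 51.4 * 64.7 * 60.4 = 200865.032 mm^3 = 200.865032 cm^3
Mass = 200.865032 * 3.41 / 1000 = 0.68494976 kg
Cost = 0.68494976 * 230.1 = 157.6069 $


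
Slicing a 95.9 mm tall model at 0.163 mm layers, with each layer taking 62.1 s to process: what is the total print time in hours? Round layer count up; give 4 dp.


Layers = ceil(95.9/0.163) = 589
t = 589 * 62.1 / 3600 = 10.1603 hrs


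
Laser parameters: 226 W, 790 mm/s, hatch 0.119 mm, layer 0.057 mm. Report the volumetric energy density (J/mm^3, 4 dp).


E = 226 / (790*0.119*0.057) = 42.1754 J/mm^3


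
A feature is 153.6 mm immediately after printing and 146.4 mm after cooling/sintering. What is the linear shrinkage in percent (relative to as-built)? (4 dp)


Shrinkage = ((153.6-146.4)/153.6)*100 = 4.6875 %


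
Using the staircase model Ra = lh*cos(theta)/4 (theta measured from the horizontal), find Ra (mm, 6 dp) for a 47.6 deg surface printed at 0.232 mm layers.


Ra = 0.232 * cos(47.6) / 4 = 0.03911 mm


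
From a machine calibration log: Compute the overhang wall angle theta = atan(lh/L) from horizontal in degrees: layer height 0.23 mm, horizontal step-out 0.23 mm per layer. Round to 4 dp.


angle = atan(0.23/0.23) = 45.0 degrees


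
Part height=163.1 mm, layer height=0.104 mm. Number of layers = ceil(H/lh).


Layers = ceil(163.1/0.104) = 1569


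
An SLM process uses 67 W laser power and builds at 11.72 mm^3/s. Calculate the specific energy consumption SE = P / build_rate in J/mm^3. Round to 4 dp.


SE = 67 / 11.72 = 5.7167 J/mm^3


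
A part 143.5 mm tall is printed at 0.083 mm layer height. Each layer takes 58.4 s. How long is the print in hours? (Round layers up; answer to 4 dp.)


Layers = ceil(143.5/0.083) = 1729
t = 1729 * 58.4 / 3600 = 28.0482 hrs


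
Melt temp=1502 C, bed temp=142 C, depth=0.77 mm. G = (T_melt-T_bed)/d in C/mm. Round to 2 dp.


G = (1502-142)/0.77 = 1766.23 C/mm


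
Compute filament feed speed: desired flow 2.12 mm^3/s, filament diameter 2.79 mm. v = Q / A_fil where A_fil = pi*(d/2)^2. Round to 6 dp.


A = pi*(2.79/2)^2 = 6.113618
v = 2.12 / 6.113618 = 0.346767 mm/s


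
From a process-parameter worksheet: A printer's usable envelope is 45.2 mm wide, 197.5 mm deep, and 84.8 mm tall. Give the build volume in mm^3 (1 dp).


V = 45.2 * 197.5 * 84.8 = 757009.6 mm^3


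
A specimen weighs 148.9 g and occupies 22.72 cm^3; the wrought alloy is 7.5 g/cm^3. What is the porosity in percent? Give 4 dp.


rho_part = 148.9 / 22.72 = 6.55369718 g/cm^3
Porosity = (1 - 6.55369718/7.5)*100 = 12.6174 %


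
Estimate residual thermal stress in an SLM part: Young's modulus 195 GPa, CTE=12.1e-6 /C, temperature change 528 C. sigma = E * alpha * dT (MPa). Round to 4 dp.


sigma = 195*1000 * 12.1e-6 * 528 = 1245.816 MPa


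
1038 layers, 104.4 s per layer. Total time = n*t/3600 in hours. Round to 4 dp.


t = 1038 * 104.4 / 3600 = 30.102 hrs


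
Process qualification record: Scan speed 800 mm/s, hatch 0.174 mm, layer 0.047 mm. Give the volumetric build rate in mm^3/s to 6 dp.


Rate = 800 * 0.174 * 0.047 = 6.5424 mm^3/s


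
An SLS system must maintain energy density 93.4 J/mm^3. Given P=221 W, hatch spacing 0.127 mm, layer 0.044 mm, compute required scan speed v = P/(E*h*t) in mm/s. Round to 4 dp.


v = 221 / (93.4*0.127*0.044) = 423.4372 mm/s


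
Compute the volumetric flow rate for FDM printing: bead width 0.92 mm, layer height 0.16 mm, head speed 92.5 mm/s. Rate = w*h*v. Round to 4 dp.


Rate = 0.92 * 0.16 * 92.5 = 13.616 mm^3/s


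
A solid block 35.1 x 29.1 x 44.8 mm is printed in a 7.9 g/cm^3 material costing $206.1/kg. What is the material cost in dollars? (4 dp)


V = 35.1 * 29.1 * 44.8 = 45759.168 mm^3 = 45.759168 cm^3
Mass = 45.759168 * 7.9 / 1000 = 0.36149743 kg
Cost = 0.36149743 * 206.1 = 74.5046 $


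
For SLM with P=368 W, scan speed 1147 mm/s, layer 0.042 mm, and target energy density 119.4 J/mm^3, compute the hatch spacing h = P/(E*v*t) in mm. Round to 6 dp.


h = 368 / (119.4*1147*0.042) = 0.063978 mm


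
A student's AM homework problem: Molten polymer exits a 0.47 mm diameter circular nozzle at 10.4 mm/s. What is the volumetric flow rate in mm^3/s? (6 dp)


A = pi*(0.47/2)^2 = 0.17349445 mm^2
Q = 0.17349445 * 10.4 = 1.804342 mm^3/s


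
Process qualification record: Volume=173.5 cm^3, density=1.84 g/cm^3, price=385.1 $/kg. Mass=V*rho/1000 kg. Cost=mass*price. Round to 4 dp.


Mass = 173.5*1.84/1000 = 0.31924 kg
Cost = 0.31924 * 385.1 = 122.9393 $


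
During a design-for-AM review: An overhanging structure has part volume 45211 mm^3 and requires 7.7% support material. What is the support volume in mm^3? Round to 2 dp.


V_support = 45211 * 0.077 = 3481.25 mm^3


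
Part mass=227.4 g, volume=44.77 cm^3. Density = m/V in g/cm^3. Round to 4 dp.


rho = 227.4 / 44.77 = 5.0793 g/cm^3


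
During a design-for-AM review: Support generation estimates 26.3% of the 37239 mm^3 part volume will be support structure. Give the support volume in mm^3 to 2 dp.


V_support = 37239 * 0.263 = 9793.86 mm^3


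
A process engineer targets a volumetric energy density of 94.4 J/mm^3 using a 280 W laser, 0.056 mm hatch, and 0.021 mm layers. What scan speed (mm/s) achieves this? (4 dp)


v = 280 / (94.4*0.056*0.021) = 2522.1953 mm/s


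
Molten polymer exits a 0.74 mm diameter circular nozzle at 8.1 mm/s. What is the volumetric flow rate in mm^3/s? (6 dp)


A = pi*(0.74/2)^2 = 0.43008403 mm^2
Q = 0.43008403 * 8.1 = 3.483681 mm^3/s


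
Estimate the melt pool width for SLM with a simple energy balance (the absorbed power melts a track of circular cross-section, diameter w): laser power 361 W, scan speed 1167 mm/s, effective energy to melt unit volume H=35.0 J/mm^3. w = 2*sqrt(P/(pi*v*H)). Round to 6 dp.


w = 2*sqrt(361/(pi*1167*35.0)) = 0.106081 mm


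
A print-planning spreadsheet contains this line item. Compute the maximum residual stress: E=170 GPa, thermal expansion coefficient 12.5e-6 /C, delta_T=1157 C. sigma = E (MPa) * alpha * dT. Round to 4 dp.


sigma = 170*1000 * 12.5e-6 * 1157 = 2458.625 MPa


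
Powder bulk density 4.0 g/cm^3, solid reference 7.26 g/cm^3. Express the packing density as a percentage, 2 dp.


Packing = (4.0/7.26)*100 = 55.1 %


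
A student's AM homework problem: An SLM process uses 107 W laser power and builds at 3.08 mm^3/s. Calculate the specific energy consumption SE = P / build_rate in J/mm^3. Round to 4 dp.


SE = 107 / 3.08 = 34.7403 J/mm^3


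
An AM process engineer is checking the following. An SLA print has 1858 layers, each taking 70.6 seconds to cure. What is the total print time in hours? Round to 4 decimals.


t = 1858 * 70.6 / 3600 = 36.4374 hrs


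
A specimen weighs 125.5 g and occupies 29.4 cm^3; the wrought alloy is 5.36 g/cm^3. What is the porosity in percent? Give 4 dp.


rho_part = 125.5 / 29.4 = 4.26870748 g/cm^3
Porosity = (1 - 4.26870748/5.36)*100 = 20.3599 %


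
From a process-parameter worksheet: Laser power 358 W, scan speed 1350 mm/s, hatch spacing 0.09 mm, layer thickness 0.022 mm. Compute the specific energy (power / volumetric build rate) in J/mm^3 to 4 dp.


Build rate = 1350 * 0.09 * 0.022 = 2.673 mm^3/s
SE = 358 / 2.673 = 133.9319 J/mm^3


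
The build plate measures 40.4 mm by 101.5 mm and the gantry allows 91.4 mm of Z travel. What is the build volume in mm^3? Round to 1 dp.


V = 40.4 * 101.5 * 91.4 = 374794.8 mm^3


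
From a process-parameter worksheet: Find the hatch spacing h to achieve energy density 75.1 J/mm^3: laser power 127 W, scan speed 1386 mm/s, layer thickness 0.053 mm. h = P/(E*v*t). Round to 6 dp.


h = 127 / (75.1*1386*0.053) = 0.023021 mm


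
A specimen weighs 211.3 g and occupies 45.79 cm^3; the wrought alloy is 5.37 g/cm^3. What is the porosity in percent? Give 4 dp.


rho_part = 211.3 / 45.79 = 4.61454466 g/cm^3
Porosity = (1 - 4.61454466/5.37)*100 = 14.0681 %


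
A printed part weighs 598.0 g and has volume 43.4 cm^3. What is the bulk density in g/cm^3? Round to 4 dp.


rho = 598.0 / 43.4 = 13.7788 g/cm^3


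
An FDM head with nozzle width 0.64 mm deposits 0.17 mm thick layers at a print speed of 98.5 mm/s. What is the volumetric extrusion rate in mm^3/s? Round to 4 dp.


Rate = 0.64 * 0.17 * 98.5 = 10.7168 mm^3/s


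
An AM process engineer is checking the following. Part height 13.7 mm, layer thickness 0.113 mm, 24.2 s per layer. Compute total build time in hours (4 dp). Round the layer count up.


Layers = ceil(13.7/0.113) = 122
t = 122 * 24.2 / 3600 = 0.8201 hrs


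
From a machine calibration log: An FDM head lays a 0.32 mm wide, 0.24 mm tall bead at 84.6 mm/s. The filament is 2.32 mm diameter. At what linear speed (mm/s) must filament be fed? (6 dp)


Q = 0.32 * 0.24 * 84.6 = 6.49728 mm^3/s
A_fil = pi*(2.32/2)^2 = 4.22732707 mm^2
v_feed = 6.49728 / 4.22732707 = 1.536971 mm/s


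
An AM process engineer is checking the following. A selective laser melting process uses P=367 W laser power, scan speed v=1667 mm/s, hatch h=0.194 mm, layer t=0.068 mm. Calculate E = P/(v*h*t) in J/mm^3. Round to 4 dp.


E = 367 / (1667*0.194*0.068) = 16.6886 J/mm^3


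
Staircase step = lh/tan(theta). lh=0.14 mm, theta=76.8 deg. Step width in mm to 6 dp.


step = 0.14 / tan(76.8) = 0.032837 mm


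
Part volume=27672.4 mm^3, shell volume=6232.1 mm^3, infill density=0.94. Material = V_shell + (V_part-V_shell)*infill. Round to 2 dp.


V_infill = (27672.4 - 6232.1) * 0.94 = 20153.88
V_total = 6232.1 + 20153.88 = 26385.98 mm^3


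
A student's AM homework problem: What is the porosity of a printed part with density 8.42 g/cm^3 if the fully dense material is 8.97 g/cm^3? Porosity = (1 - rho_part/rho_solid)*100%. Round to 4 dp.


Porosity = (1-8.42/8.97)*100 = 6.1315 %


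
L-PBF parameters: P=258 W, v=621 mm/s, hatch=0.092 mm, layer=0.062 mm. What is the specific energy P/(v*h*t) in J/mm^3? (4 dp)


Build rate = 621 * 0.092 * 0.062 = 3.542184 mm^3/s
SE = 258 / 3.542184 = 72.8364 J/mm^3


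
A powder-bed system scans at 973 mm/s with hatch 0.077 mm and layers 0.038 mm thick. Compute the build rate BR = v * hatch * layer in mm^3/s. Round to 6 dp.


Rate = 973 * 0.077 * 0.038 = 2.846998 mm^3/s


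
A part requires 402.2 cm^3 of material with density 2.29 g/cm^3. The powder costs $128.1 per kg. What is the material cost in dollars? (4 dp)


Mass = 402.2*2.29/1000 = 0.921038 kg
Cost = 0.921038 * 128.1 = 117.985 $


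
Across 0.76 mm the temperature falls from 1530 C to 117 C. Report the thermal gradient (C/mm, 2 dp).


G = (1530-117)/0.76 = 1859.21 C/mm


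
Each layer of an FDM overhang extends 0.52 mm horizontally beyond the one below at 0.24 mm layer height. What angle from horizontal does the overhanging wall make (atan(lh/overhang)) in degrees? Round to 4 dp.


angle = atan(0.24/0.52) = 24.7751 degrees


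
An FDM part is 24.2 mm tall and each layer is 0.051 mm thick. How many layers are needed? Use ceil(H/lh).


Layers = ceil(24.2/0.051) = 475


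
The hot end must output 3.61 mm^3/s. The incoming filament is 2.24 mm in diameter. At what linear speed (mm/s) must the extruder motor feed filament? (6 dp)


A = pi*(2.24/2)^2 = 3.940814
v = 3.61 / 3.940814 = 0.916054 mm/s


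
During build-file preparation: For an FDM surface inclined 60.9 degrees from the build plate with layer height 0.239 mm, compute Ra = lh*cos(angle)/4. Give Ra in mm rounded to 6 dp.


Ra = 0.239 * cos(60.9) / 4 = 0.029059 mm


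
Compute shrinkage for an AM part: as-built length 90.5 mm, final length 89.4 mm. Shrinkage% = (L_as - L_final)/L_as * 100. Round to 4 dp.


Shrinkage = ((90.5-89.4)/90.5)*100 = 1.2155 %


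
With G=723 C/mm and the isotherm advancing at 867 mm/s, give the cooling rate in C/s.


CR = 723 * 867 = 626841 C/s


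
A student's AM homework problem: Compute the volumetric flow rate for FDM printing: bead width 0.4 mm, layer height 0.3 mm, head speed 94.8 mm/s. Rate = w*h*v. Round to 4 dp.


Rate = 0.4 * 0.3 * 94.8 = 11.376 mm^3/s


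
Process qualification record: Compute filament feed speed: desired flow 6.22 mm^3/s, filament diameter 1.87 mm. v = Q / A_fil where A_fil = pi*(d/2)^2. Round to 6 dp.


A = pi*(1.87/2)^2 = 2.746459
v = 6.22 / 2.746459 = 2.264734 mm/s


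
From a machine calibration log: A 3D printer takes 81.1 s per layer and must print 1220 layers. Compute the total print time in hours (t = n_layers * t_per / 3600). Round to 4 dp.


t = 1220 * 81.1 / 3600 = 27.4839 hrs


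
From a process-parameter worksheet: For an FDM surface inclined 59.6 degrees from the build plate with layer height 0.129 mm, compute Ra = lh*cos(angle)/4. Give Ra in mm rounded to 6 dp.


Ra = 0.129 * cos(59.6) / 4 = 0.01632 mm


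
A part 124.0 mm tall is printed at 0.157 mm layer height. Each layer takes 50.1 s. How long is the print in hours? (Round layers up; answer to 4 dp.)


Layers = ceil(124.0/0.157) = 790
t = 790 * 50.1 / 3600 = 10.9942 hrs


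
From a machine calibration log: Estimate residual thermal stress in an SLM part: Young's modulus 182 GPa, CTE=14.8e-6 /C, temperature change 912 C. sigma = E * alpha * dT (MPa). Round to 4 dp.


sigma = 182*1000 * 14.8e-6 * 912 = 2456.5632 MPa


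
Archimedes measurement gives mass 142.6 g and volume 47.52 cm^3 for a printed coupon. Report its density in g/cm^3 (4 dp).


rho = 142.6 / 47.52 = 3.0008 g/cm^3


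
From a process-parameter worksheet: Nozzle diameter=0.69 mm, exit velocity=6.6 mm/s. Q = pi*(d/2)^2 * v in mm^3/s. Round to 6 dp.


A = pi*(0.69/2)^2 = 0.37392807 mm^2
Q = 0.37392807 * 6.6 = 2.467925 mm^3/s


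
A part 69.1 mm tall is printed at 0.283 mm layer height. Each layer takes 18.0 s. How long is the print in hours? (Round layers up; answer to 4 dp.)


Layers = ceil(69.1/0.283) = 245
t = 245 * 18.0 / 3600 = 1.225 hrs


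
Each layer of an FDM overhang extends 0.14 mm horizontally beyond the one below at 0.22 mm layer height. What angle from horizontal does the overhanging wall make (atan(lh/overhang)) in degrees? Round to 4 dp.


angle = atan(0.22/0.14) = 57.5288 degrees


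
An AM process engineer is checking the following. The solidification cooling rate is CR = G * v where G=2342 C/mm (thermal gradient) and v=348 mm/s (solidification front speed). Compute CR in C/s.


CR = 2342 * 348 = 815016 C/s


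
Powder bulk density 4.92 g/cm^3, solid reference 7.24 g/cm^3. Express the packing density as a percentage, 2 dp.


Packing = (4.92/7.24)*100 = 67.96 %


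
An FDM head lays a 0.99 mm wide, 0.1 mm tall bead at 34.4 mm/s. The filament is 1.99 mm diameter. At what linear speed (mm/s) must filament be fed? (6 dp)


Q = 0.99 * 0.1 * 34.4 = 3.4056 mm^3/s
A_fil = pi*(1.99/2)^2 = 3.11025527 mm^2
v_feed = 3.4056 / 3.11025527 = 1.094958 mm/s


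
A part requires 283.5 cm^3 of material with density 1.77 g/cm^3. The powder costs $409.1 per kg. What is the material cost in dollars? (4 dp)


Mass = 283.5*1.77/1000 = 0.501795 kg
Cost = 0.501795 * 409.1 = 205.2843 $


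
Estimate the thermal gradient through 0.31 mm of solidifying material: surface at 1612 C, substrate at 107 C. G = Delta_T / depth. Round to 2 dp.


G = (1612-107)/0.31 = 4854.84 C/mm


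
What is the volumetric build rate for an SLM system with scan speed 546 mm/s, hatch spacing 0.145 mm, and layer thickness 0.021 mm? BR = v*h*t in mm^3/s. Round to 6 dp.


Rate = 546 * 0.145 * 0.021 = 1.66257 mm^3/s


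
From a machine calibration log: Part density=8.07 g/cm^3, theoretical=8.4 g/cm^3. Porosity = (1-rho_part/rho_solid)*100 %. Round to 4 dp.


Porosity = (1-8.07/8.4)*100 = 3.9286 %


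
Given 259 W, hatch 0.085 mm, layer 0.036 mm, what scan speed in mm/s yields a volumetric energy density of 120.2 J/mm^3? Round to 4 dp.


v = 259 / (120.2*0.085*0.036) = 704.1641 mm/s


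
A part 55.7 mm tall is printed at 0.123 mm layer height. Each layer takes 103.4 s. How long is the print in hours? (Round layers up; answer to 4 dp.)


Layers = ceil(55.7/0.123) = 453
t = 453 * 103.4 / 3600 = 13.0112 hrs


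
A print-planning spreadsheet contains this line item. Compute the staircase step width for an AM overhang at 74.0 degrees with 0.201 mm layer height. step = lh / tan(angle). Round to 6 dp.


step = 0.201 / tan(74.0) = 0.057636 mm


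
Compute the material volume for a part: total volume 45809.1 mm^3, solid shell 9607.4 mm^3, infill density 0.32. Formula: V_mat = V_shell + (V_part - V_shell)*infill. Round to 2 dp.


V_infill = (45809.1 - 9607.4) * 0.32 = 11584.54
V_total = 9607.4 + 11584.54 = 21191.94 mm^3


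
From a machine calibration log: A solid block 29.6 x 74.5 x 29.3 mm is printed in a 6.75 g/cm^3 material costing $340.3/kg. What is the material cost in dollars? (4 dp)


V = 29.6 * 74.5 * 29.3 = 64612.36 mm^3 = 64.61236 cm^3
Mass = 64.61236 * 6.75 / 1000 = 0.43613343 kg
Cost = 0.43613343 * 340.3 = 148.4162 $


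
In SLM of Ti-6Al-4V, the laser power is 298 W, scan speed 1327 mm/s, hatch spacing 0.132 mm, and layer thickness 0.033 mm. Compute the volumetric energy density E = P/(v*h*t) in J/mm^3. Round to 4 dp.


E = 298 / (1327*0.132*0.033) = 51.5534 J/mm^3


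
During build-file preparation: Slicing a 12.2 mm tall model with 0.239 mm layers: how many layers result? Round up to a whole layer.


Layers = ceil(12.2/0.239) = 52


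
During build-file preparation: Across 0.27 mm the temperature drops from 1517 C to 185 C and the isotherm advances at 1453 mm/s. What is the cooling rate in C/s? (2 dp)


G = (1517-185)/0.27 = 4933.33333333 C/mm
CR = 4933.33333333 * 1453 = 7168133.33 C/s


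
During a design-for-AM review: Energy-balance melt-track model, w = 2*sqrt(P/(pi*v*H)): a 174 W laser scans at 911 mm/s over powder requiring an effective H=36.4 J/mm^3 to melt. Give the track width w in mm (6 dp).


w = 2*sqrt(174/(pi*911*36.4)) = 0.081737 mm


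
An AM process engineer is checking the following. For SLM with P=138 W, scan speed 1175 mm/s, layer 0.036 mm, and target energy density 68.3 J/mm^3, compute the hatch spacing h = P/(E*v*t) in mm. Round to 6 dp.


h = 138 / (68.3*1175*0.036) = 0.047766 mm


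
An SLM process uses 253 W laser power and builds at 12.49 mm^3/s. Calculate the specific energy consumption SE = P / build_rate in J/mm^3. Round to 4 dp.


SE = 253 / 12.49 = 20.2562 J/mm^3


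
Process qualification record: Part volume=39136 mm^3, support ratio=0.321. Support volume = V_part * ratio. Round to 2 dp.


V_support = 39136 * 0.321 = 12562.66 mm^3


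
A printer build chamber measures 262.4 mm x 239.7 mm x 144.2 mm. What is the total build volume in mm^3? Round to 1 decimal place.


V = 262.4 * 239.7 * 144.2 = 9069787.8 mm^3


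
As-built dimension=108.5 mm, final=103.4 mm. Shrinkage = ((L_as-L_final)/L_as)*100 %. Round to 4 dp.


Shrinkage = ((108.5-103.4)/108.5)*100 = 4.7005 %


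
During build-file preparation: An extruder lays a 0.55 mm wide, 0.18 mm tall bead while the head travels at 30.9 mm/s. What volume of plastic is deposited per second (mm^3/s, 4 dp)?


Rate = 0.55 * 0.18 * 30.9 = 3.0591 mm^3/s


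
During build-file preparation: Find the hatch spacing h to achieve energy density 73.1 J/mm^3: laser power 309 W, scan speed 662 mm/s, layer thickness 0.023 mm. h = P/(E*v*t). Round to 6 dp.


h = 309 / (73.1*662*0.023) = 0.277623 mm


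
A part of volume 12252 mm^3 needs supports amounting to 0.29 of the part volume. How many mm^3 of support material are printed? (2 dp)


V_support = 12252 * 0.29 = 3553.08 mm^3


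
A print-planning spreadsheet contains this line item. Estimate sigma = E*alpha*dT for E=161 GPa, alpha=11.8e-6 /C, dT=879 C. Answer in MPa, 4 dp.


sigma = 161*1000 * 11.8e-6 * 879 = 1669.9242 MPa


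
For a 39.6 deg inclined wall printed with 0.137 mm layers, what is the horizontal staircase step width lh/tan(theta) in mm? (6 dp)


step = 0.137 / tan(39.6) = 0.165605 mm


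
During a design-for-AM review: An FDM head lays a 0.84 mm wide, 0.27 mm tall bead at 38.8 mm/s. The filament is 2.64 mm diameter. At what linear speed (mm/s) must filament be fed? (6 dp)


Q = 0.84 * 0.27 * 38.8 = 8.79984 mm^3/s
A_fil = pi*(2.64/2)^2 = 5.47391104 mm^2
v_feed = 8.79984 / 5.47391104 = 1.607596 mm/s


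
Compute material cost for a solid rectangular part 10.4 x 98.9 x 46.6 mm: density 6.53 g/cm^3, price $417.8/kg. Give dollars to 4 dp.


V = 10.4 * 98.9 * 46.6 = 47930.896 mm^3 = 47.930896 cm^3
Mass = 47.930896 * 6.53 / 1000 = 0.31298875 kg
Cost = 0.31298875 * 417.8 = 130.7667 $


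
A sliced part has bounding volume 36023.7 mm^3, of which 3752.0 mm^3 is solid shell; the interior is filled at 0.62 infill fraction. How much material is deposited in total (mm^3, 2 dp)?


V_infill = (36023.7 - 3752.0) * 0.62 = 20008.45
V_total = 3752.0 + 20008.45 = 23760.45 mm^3


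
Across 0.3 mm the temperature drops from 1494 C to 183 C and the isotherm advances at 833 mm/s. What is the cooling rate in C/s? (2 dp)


G = (1494-183)/0.3 = 4370.0 C/mm
CR = 4370.0 * 833 = 3640210.0 C/s


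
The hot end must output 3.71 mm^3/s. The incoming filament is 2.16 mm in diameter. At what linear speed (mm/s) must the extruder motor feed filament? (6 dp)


A = pi*(2.16/2)^2 = 3.664354
v = 3.71 / 3.664354 = 1.012457 mm/s


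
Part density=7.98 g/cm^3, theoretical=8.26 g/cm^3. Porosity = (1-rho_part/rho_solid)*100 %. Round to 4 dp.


Porosity = (1-7.98/8.26)*100 = 3.3898 %


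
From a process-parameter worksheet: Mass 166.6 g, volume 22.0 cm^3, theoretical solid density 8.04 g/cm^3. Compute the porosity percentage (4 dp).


rho_part = 166.6 / 22.0 = 7.57272727 g/cm^3
Porosity = (1 - 7.57272727/8.04)*100 = 5.8118 %


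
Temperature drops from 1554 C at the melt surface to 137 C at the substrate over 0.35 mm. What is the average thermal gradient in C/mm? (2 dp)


G = (1554-137)/0.35 = 4048.57 C/mm


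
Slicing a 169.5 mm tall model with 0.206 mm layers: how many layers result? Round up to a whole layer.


Layers = ceil(169.5/0.206) = 823


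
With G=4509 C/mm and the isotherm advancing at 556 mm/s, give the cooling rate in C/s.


CR = 4509 * 556 = 2507004 C/s


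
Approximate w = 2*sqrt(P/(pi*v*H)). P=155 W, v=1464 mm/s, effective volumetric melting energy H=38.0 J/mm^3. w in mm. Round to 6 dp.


w = 2*sqrt(155/(pi*1464*38.0)) = 0.059561 mm


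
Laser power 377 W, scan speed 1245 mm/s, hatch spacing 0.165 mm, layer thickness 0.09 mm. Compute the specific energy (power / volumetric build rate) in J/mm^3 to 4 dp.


Build rate = 1245 * 0.165 * 0.09 = 18.48825 mm^3/s
SE = 377 / 18.48825 = 20.3913 J/mm^3


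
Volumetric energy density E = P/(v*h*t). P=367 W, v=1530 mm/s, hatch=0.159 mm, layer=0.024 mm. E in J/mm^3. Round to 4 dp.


E = 367 / (1530*0.159*0.024) = 62.8588 J/mm^3


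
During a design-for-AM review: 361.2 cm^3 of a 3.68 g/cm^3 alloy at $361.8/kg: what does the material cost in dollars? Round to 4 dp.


Mass = 361.2*3.68/1000 = 1.329216 kg
Cost = 1.329216 * 361.8 = 480.9103 $


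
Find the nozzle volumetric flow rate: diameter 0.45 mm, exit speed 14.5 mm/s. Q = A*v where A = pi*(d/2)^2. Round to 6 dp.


A = pi*(0.45/2)^2 = 0.15904313 mm^2
Q = 0.15904313 * 14.5 = 2.306125 mm^3/s


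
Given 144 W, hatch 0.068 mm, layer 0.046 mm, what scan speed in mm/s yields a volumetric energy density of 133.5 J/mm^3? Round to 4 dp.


v = 144 / (133.5*0.068*0.046) = 344.8375 mm/s


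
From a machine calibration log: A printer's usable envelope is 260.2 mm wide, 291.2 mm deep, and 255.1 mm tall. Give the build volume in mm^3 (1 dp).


V = 260.2 * 291.2 * 255.1 = 19328988.2 mm^3


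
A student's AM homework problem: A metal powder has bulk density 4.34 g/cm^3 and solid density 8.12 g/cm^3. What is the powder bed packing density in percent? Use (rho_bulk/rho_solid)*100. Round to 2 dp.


Packing = (4.34/8.12)*100 = 53.45 %


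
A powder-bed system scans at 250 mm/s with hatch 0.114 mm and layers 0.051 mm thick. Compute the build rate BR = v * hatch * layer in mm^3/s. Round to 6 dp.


Rate = 250 * 0.114 * 0.051 = 1.4535 mm^3/s


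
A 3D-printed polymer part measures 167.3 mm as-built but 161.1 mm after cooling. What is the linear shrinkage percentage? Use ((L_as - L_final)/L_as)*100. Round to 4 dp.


Shrinkage = ((167.3-161.1)/167.3)*100 = 3.7059 %


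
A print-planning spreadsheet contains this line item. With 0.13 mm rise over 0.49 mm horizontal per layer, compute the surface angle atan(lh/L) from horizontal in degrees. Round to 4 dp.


angle = atan(0.13/0.49) = 14.8586 degrees


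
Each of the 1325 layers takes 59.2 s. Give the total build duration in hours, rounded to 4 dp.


t = 1325 * 59.2 / 3600 = 21.7889 hrs


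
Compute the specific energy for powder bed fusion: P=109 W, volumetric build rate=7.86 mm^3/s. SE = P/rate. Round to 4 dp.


SE = 109 / 7.86 = 13.8677 J/mm^3


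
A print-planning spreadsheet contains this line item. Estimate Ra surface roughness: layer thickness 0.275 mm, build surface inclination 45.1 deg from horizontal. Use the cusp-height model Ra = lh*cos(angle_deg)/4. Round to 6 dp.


Ra = 0.275 * cos(45.1) / 4 = 0.048529 mm


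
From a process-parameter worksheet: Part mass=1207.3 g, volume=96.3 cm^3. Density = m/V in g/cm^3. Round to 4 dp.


rho = 1207.3 / 96.3 = 12.5369 g/cm^3


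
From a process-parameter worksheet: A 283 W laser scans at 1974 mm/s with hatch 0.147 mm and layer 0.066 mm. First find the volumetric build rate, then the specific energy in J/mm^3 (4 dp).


Build rate = 1974 * 0.147 * 0.066 = 19.151748 mm^3/s
SE = 283 / 19.151748 = 14.7767 J/mm^3


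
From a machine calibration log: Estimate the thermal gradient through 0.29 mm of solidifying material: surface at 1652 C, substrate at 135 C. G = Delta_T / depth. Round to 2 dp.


G = (1652-135)/0.29 = 5231.03 C/mm


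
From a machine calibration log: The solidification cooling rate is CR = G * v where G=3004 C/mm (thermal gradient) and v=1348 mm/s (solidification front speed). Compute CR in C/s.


CR = 3004 * 1348 = 4049392 C/s
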